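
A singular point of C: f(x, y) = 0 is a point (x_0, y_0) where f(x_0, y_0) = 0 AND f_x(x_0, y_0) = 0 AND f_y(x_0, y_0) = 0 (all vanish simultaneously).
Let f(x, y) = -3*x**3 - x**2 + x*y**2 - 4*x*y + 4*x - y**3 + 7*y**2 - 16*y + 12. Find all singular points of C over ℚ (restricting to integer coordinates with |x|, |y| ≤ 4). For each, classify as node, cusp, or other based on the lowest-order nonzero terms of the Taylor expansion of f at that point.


Singular points: {(0, 2)}; classification: node.

Compute partial derivatives:
  f_x = -9*x**2 - 2*x + y**2 - 4*y + 4.
  f_y = 2*x*y - 4*x - 3*y**2 + 14*y - 16.
Scan x_0 ∈ {−4, ..., 4}. For each x_0, f_y(x_0, y) is a polynomial in y; find its integer roots y ∈ {−4, ..., 4}, then test f_x and f at those candidates.
  x = -4: f_y(-4, y) = -3*y**2 + 6*y; vanishes at y ∈ {0, 2}. (-4, 0): f_x = -132 ≠ 0; (-4, 2): f_x = -136 ≠ 0.
  x = -3: f_y(-3, y) = -3*y**2 + 8*y - 4; vanishes at y ∈ {2}. (-3, 2): f_x = -75 ≠ 0.
  x = -2: f_y(-2, y) = -3*y**2 + 10*y - 8; vanishes at y ∈ {2}. (-2, 2): f_x = -32 ≠ 0.
  x = -1: f_y(-1, y) = -3*y**2 + 12*y - 12; vanishes at y ∈ {2}. (-1, 2): f_x = -7 ≠ 0.
  x = 0: f_y(0, y) = -3*y**2 + 14*y - 16; vanishes at y ∈ {2}. (0, 2): f_x = 0, f = 0 — SINGULAR.
  x = 1: f_y(1, y) = -3*y**2 + 16*y - 20; vanishes at y ∈ {2}. (1, 2): f_x = -11 ≠ 0.
  x = 2: f_y(2, y) = -3*y**2 + 18*y - 24; vanishes at y ∈ {2, 4}. (2, 2): f_x = -40 ≠ 0; (2, 4): f_x = -36 ≠ 0.
  x = 3: f_y(3, y) = -3*y**2 + 20*y - 28; vanishes at y ∈ {2}. (3, 2): f_x = -87 ≠ 0.
  x = 4: f_y(4, y) = -3*y**2 + 22*y - 32; vanishes at y ∈ {2}. (4, 2): f_x = -152 ≠ 0.
Only singular point on the grid: (0, 2).
Classify: substitute x = 0 + u, y = 2 + v and expand: f = -3*u**3 - u**2 + u*v**2 - v**3 + v**2.
No constant or linear terms (consistent with a singular point). Quadratic part: -u**2 + v**2. Cubic part: -3*u**3 + u*v**2 - v**3.
The quadratic part v**2 - u**2 = (v − u)(v + u) splits into two distinct linear factors, so there are two distinct tangent lines y − 2 = ±(x − 0) — this is a node (ordinary double point).
Classification: node.


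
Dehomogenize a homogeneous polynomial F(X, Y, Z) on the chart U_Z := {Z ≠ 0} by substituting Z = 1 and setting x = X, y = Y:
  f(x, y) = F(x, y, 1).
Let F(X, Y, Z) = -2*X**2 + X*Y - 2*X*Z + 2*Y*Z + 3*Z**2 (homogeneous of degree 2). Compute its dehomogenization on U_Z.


f(x, y) = -2*x**2 + x*y - 2*x + 2*y + 3

On U_Z we set Z = 1. Each monomial c·X^i·Y^j·Z^k in F becomes c·x^i·y^j·1^k = c·x^i·y^j.
Substituting Z = 1: F(X, Y, 1) = -2*x**2 + x*y - 2*x + 2*y + 3.
Note: deg(f) ≤ deg(F) = 2; strict inequality happens when F is divisible by Z (lost terms).


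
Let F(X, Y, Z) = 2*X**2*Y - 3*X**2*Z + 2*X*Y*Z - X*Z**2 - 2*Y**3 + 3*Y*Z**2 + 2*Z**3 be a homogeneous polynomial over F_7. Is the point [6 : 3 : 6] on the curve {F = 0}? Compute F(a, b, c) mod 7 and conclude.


F(6,3,6) ≡ 4 (mod 7); P is NOT on the curve.

Evaluate F(6, 3, 6) term-by-term (mod 7).
  2*X**2*Y ↦ 2·36·3·1 = 216
  -3*X**2*Z ↦ -3·36·1·6 = -648
  2*X*Y*Z ↦ 2·6·3·6 = 216
  -X*Z**2 ↦ -1·6·1·36 = -216
  -2*Y**3 ↦ -2·1·27·1 = -54
  3*Y*Z**2 ↦ 3·1·3·36 = 324
  2*Z**3 ↦ 2·1·1·216 = 432
Sum: F(6, 3, 6) = (216) + (-648) + (216) + (-216) + (-54) + (324) + (432) = 270.
Reducing mod 7: 270 ≡ 4 (mod 7).
Since F(a, b, c) ≡ 4 ≠ 0 (mod 7), P does NOT lie on the curve.


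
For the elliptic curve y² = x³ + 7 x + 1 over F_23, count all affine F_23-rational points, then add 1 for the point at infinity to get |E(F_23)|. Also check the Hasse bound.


Affine points = {(0, 1), (0, 22), (1, 3), (1, 20), (2, 0), (3, 7), (3, 16), (4, 1), (4, 22), (5, 0), (6, 11), (6, 12), (7, 5), (7, 18), (10, 6), (10, 17), (11, 11), (11, 12), (13, 9), (13, 14), (15, 10), (15, 13), (16, 0), (18, 5), (18, 18), (19, 1), (19, 22), (21, 5), (21, 18), (22, 4), (22, 19)}; affine count = 31; |E(F_23)| = 32.

Discriminant check: Δ ∝ 4a³ + 27b² = 4·7³ + 27·1² = 4·343 + 27·1 ≡ 19 (mod 23). Nonzero ⇒ E is nonsingular.
For each x ∈ F_23, compute rhs = x³ + 7·x + 1 mod 23, then count y ∈ F_23 with y² ≡ rhs.
  x = 0: rhs = 1, matching y values: 1, 22 (2 points).
  x = 1: rhs = 9, matching y values: 3, 20 (2 points).
  x = 2: rhs = 0, matching y values: 0 (1 points).
  x = 3: rhs = 3, matching y values: 7, 16 (2 points).
  x = 4: rhs = 1, matching y values: 1, 22 (2 points).
  x = 5: rhs = 0, matching y values: 0 (1 points).
  x = 6: rhs = 6, matching y values: 11, 12 (2 points).
  x = 7: rhs = 2, matching y values: 5, 18 (2 points).
  x = 8: rhs = 17, matching y values: none (0 points).
  x = 9: rhs = 11, matching y values: none (0 points).
  x = 10: rhs = 13, matching y values: 6, 17 (2 points).
  x = 11: rhs = 6, matching y values: 11, 12 (2 points).
  x = 12: rhs = 19, matching y values: none (0 points).
  x = 13: rhs = 12, matching y values: 9, 14 (2 points).
  x = 14: rhs = 14, matching y values: none (0 points).
  x = 15: rhs = 8, matching y values: 10, 13 (2 points).
  x = 16: rhs = 0, matching y values: 0 (1 points).
  x = 17: rhs = 19, matching y values: none (0 points).
  x = 18: rhs = 2, matching y values: 5, 18 (2 points).
  x = 19: rhs = 1, matching y values: 1, 22 (2 points).
  x = 20: rhs = 22, matching y values: none (0 points).
  x = 21: rhs = 2, matching y values: 5, 18 (2 points).
  x = 22: rhs = 16, matching y values: 4, 19 (2 points).
Total affine count: 31.
Full point count |E(F_23)| = 31 + 1 = 32.
Hasse bound: |32 − (23+1)| = |8| = 8 ≤ 2√23 ≈ 9.5917 ✓.


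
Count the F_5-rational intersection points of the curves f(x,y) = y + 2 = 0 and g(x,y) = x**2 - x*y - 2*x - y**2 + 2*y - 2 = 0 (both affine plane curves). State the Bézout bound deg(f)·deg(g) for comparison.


Common zeros: {(0, 3)}; count = 1; Bézout bound = 2.

deg(f) = 1, deg(g) = 2, so Bézout bound = 2.
Scan x ∈ F_5. For each x, list the y ∈ F_5 with f(x, y) ≡ 0 and those with g(x, y) ≡ 0 (mod 5); the common zeros in that column are the intersection.
  x = 0: f ≡ 0 at y ∈ {3}; g ≡ 0 at y ∈ {3, 4}; common: {3}.
  x = 1: f ≡ 0 at y ∈ {3}; g ≡ 0 at y ∈ {2, 4}; common: ∅.
  x = 2: f ≡ 0 at y ∈ {3}; g ≡ 0 at y ∈ ∅; common: ∅.
  x = 3: f ≡ 0 at y ∈ {3}; g ≡ 0 at y ∈ {2}; common: ∅.
  x = 4: f ≡ 0 at y ∈ {3}; g ≡ 0 at y ∈ ∅; common: ∅.
Collecting: common zeros = {(0, 3)}, so the count is 1.
Comparison with the Bézout bound: 1 ≤ 2 = deg(f)·deg(g), as expected for curves with no common component (the affine F_5-count falls short of the bound because intersections may lie at infinity, over extension fields, or carry multiplicity).


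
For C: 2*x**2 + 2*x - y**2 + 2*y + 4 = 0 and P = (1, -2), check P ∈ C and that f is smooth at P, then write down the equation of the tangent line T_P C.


Tangent line at P: 6*x + 6*y + 6 = 0.

Step 1: f(1, -2) = 0, so P lies on C.
Step 2: partial derivatives
  f_x(x, y) = 4*x + 2, f_y(x, y) = 2 - 2*y.
  f_x(P) = 6, f_y(P) = 6 (gradient nonzero, so P is smooth).
Step 3: tangent line at P: 6·(x − 1) + 6·(y − -2) = 0.
Expanding: 6*x + 6*y + 6 = 0.


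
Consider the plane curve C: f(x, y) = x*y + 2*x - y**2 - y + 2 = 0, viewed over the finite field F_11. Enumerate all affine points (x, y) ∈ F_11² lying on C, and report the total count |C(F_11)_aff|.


Affine F_11-points: {(0, 1), (0, 9), (1, 2), (1, 9), (2, 3), (2, 9), (3, 4), (3, 9), (4, 5), (4, 9), (5, 6), (5, 9), (6, 7), (6, 9), (7, 8), (7, 9), (8, 9), (9, 9), (9, 10), (10, 0), (10, 9)}; count = 21.

For each of the 121 pairs (x, y) ∈ F_11², evaluate f(x, y) mod 11. Record the zeros.
  x = 0: [0↦2, 1↦0, 2↦7, 3↦1, 4↦4, 5↦5, 6↦4, 7↦1, 8↦7, 9↦0, 10↦2]  zeros at y ∈ {1, 9}
  x = 1: [0↦4, 1↦3, 2↦0, 3↦6, 4↦10, 5↦1, 6↦1, 7↦10, 8↦6, 9↦0, 10↦3]  zeros at y ∈ {2, 9}
  x = 2: [0↦6, 1↦6, 2↦4, 3↦0, 4↦5, 5↦8, 6↦9, 7↦8, 8↦5, 9↦0, 10↦4]  zeros at y ∈ {3, 9}
  x = 3: [0↦8, 1↦9, 2↦8, 3↦5, 4↦0, 5↦4, 6↦6, 7↦6, 8↦4, 9↦0, 10↦5]  zeros at y ∈ {4, 9}
  x = 4: [0↦10, 1↦1, 2↦1, 3↦10, 4↦6, 5↦0, 6↦3, 7↦4, 8↦3, 9↦0, 10↦6]  zeros at y ∈ {5, 9}
  x = 5: [0↦1, 1↦4, 2↦5, 3↦4, 4↦1, 5↦7, 6↦0, 7↦2, 8↦2, 9↦0, 10↦7]  zeros at y ∈ {6, 9}
  x = 6: [0↦3, 1↦7, 2↦9, 3↦9, 4↦7, 5↦3, 6↦8, 7↦0, 8↦1, 9↦0, 10↦8]  zeros at y ∈ {7, 9}
  x = 7: [0↦5, 1↦10, 2↦2, 3↦3, 4↦2, 5↦10, 6↦5, 7↦9, 8↦0, 9↦0, 10↦9]  zeros at y ∈ {8, 9}
  x = 8: [0↦7, 1↦2, 2↦6, 3↦8, 4↦8, 5↦6, 6↦2, 7↦7, 8↦10, 9↦0, 10↦10]  zeros at y ∈ {9}
  x = 9: [0↦9, 1↦5, 2↦10, 3↦2, 4↦3, 5↦2, 6↦10, 7↦5, 8↦9, 9↦0, 10↦0]  zeros at y ∈ {9, 10}
  x = 10: [0↦0, 1↦8, 2↦3, 3↦7, 4↦9, 5↦9, 6↦7, 7↦3, 8↦8, 9↦0, 10↦1]  zeros at y ∈ {0, 9}
Collecting zeros: affine points = {(0, 1), (0, 9), (1, 2), (1, 9), (2, 3), (2, 9), (3, 4), (3, 9), (4, 5), (4, 9), (5, 6), (5, 9), (6, 7), (6, 9), (7, 8), (7, 9), (8, 9), (9, 9), (9, 10), (10, 0), (10, 9)}.
Total count |C(F_11)_aff| = 21.


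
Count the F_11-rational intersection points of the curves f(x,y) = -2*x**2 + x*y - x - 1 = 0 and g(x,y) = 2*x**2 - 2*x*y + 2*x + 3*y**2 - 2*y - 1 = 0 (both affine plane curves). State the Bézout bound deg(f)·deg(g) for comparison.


Common zeros: {(2, 0), (10, 9)}; count = 2; Bézout bound = 4.

deg(f) = 2, deg(g) = 2, so Bézout bound = 4.
Scan x ∈ F_11. For each x, list the y ∈ F_11 with f(x, y) ≡ 0 and those with g(x, y) ≡ 0 (mod 11); the common zeros in that column are the intersection.
  x = 0: f ≡ 0 at y ∈ ∅; g ≡ 0 at y ∈ {1, 7}; common: ∅.
  x = 1: f ≡ 0 at y ∈ {4}; g ≡ 0 at y ∈ ∅; common: ∅.
  x = 2: f ≡ 0 at y ∈ {0}; g ≡ 0 at y ∈ {0, 2}; common: {0}.
  x = 3: f ≡ 0 at y ∈ {0}; g ≡ 0 at y ∈ ∅; common: ∅.
  x = 4: f ≡ 0 at y ∈ {1}; g ≡ 0 at y ∈ ∅; common: ∅.
  x = 5: f ≡ 0 at y ∈ {9}; g ≡ 0 at y ∈ ∅; common: ∅.
  x = 6: f ≡ 0 at y ∈ {4}; g ≡ 0 at y ∈ {5, 7}; common: ∅.
  x = 7: f ≡ 0 at y ∈ {1}; g ≡ 0 at y ∈ ∅; common: ∅.
  x = 8: f ≡ 0 at y ∈ {2}; g ≡ 0 at y ∈ {0, 6}; common: ∅.
  x = 9: f ≡ 0 at y ∈ {2}; g ≡ 0 at y ∈ {5, 9}; common: ∅.
  x = 10: f ≡ 0 at y ∈ {9}; g ≡ 0 at y ∈ {2, 9}; common: {9}.
Collecting: common zeros = {(2, 0), (10, 9)}, so the count is 2.
Comparison with the Bézout bound: 2 ≤ 4 = deg(f)·deg(g), as expected for curves with no common component (the affine F_11-count falls short of the bound because intersections may lie at infinity, over extension fields, or carry multiplicity).


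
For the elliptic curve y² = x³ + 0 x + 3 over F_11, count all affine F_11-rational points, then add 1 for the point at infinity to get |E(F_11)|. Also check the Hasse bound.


Affine points = {(0, 5), (0, 6), (1, 2), (1, 9), (2, 0), (4, 1), (4, 10), (7, 4), (7, 7), (8, 3), (8, 8)}; affine count = 11; |E(F_11)| = 12.

Discriminant check: Δ ∝ 4a³ + 27b² = 4·0³ + 27·3² = 4·0 + 27·9 ≡ 1 (mod 11). Nonzero ⇒ E is nonsingular.
For each x ∈ F_11, compute rhs = x³ + 0·x + 3 mod 11, then count y ∈ F_11 with y² ≡ rhs.
  x = 0: rhs = 3, matching y values: 5, 6 (2 points).
  x = 1: rhs = 4, matching y values: 2, 9 (2 points).
  x = 2: rhs = 0, matching y values: 0 (1 points).
  x = 3: rhs = 8, matching y values: none (0 points).
  x = 4: rhs = 1, matching y values: 1, 10 (2 points).
  x = 5: rhs = 7, matching y values: none (0 points).
  x = 6: rhs = 10, matching y values: none (0 points).
  x = 7: rhs = 5, matching y values: 4, 7 (2 points).
  x = 8: rhs = 9, matching y values: 3, 8 (2 points).
  x = 9: rhs = 6, matching y values: none (0 points).
  x = 10: rhs = 2, matching y values: none (0 points).
Total affine count: 11.
Full point count |E(F_11)| = 11 + 1 = 12.
Hasse bound: |12 − (11+1)| = |0| = 0 ≤ 2√11 ≈ 6.6332 ✓.


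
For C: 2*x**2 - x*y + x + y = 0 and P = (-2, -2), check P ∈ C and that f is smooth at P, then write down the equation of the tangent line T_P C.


Tangent line at P: -5*x + 3*y - 4 = 0.

Step 1: f(-2, -2) = 0, so P lies on C.
Step 2: partial derivatives
  f_x(x, y) = 4*x - y + 1, f_y(x, y) = 1 - x.
  f_x(P) = -5, f_y(P) = 3 (gradient nonzero, so P is smooth).
Step 3: tangent line at P: -5·(x − -2) + 3·(y − -2) = 0.
Expanding: -5*x + 3*y - 4 = 0.


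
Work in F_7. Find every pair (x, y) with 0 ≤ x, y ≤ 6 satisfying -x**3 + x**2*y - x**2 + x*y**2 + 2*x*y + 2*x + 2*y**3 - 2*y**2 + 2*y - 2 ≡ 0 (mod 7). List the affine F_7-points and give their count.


Affine F_7-points: {(0, 1), (5, 4)}; count = 2.

For each of the 49 pairs (x, y) ∈ F_7², evaluate f(x, y) mod 7. Record the zeros.
  x = 0: [0↦5, 1↦0, 2↦3, 3↦5, 4↦4, 5↦5, 6↦6]  zeros at y ∈ {1}
  x = 1: [0↦5, 1↦4, 2↦6, 3↦2, 4↦4, 5↦3, 6↦4]  zeros at y ∈ ∅
  x = 2: [0↦4, 1↦2, 2↦5, 3↦4, 4↦4, 5↦3, 6↦6]  zeros at y ∈ ∅
  x = 3: [0↦3, 1↦2, 2↦1, 3↦5, 4↦5, 5↦6, 6↦6]  zeros at y ∈ ∅
  x = 4: [0↦3, 1↦5, 2↦2, 3↦6, 4↦1, 5↦6, 6↦5]  zeros at y ∈ ∅
  x = 5: [0↦5, 1↦5, 2↦2, 3↦1, 4↦0, 5↦4, 6↦4]  zeros at y ∈ {4}
  x = 6: [0↦3, 1↦3, 2↦2, 3↦5, 4↦3, 5↦1, 6↦4]  zeros at y ∈ ∅
Collecting zeros: affine points = {(0, 1), (5, 4)}.
Total count |C(F_7)_aff| = 2.


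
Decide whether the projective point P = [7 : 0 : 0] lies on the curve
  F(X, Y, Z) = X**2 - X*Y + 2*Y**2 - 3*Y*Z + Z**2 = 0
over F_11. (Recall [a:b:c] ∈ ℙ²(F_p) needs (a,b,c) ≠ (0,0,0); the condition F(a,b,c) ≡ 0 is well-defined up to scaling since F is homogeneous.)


F(7,0,0) ≡ 5 (mod 11); P is NOT on the curve.

Evaluate F(7, 0, 0) term-by-term (mod 11).
  X**2 ↦ 1·49·1·1 = 49
  -X*Y ↦ -1·7·0·1 = 0
  2*Y**2 ↦ 2·1·0·1 = 0
  -3*Y*Z ↦ -3·1·0·0 = 0
  Z**2 ↦ 1·1·1·0 = 0
Sum: F(7, 0, 0) = (49) + (0) + (0) + (0) + (0) = 49.
Reducing mod 11: 49 ≡ 5 (mod 11).
Since F(a, b, c) ≡ 5 ≠ 0 (mod 11), P does NOT lie on the curve.


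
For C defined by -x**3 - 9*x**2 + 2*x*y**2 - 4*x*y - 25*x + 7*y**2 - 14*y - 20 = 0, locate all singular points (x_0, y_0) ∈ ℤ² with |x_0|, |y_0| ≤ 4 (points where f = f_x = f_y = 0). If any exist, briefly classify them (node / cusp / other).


Singular points: {(-3, 1)}; classification: cusp.

Compute partial derivatives:
  f_x = -3*x**2 - 18*x + 2*y**2 - 4*y - 25.
  f_y = 4*x*y - 4*x + 14*y - 14.
Scan x_0 ∈ {−4, ..., 4}. For each x_0, f_y(x_0, y) is a polynomial in y; find its integer roots y ∈ {−4, ..., 4}, then test f_x and f at those candidates.
  x = -4: f_y(-4, y) = 2 - 2*y; vanishes at y ∈ {1}. (-4, 1): f_x = -3 ≠ 0.
  x = -3: f_y(-3, y) = 2*y - 2; vanishes at y ∈ {1}. (-3, 1): f_x = 0, f = 0 — SINGULAR.
  x = -2: f_y(-2, y) = 6*y - 6; vanishes at y ∈ {1}. (-2, 1): f_x = -3 ≠ 0.
  x = -1: f_y(-1, y) = 10*y - 10; vanishes at y ∈ {1}. (-1, 1): f_x = -12 ≠ 0.
  x = 0: f_y(0, y) = 14*y - 14; vanishes at y ∈ {1}. (0, 1): f_x = -27 ≠ 0.
  x = 1: f_y(1, y) = 18*y - 18; vanishes at y ∈ {1}. (1, 1): f_x = -48 ≠ 0.
  x = 2: f_y(2, y) = 22*y - 22; vanishes at y ∈ {1}. (2, 1): f_x = -75 ≠ 0.
  x = 3: f_y(3, y) = 26*y - 26; vanishes at y ∈ {1}. (3, 1): f_x = -108 ≠ 0.
  x = 4: f_y(4, y) = 30*y - 30; vanishes at y ∈ {1}. (4, 1): f_x = -147 ≠ 0.
Only singular point on the grid: (-3, 1).
Classify: substitute x = -3 + u, y = 1 + v and expand: f = -u**3 + 2*u*v**2 + v**2.
No constant or linear terms (consistent with a singular point). Quadratic part: v**2. Cubic part: -u**3 + 2*u*v**2.
The quadratic part v**2 is a perfect square, so there is a single (double) tangent line v = 0, i.e. y = 1. Restricting the cubic part to that line (v = 0) leaves -u**3 ≠ 0, so f is not divisible by v and the branch is v² ≈ u**3 to lowest order — this is a cusp.
Classification: cusp.


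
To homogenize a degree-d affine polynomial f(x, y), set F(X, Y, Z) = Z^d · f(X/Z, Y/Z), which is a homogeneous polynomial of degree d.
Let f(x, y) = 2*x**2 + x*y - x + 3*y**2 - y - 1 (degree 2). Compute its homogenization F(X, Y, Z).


F(X, Y, Z) = 2*X**2 + X*Y - X*Z + 3*Y**2 - Y*Z - Z**2

deg(f) = 2.
Substitute x = X/Z, y = Y/Z into f, then multiply by Z^2.
  monomial 2·x^2·y^0 ↦ 2·X^2·Y^0·Z^0.
  monomial 1·x^1·y^1 ↦ 1·X^1·Y^1·Z^0.
  monomial -1·x^1·y^0 ↦ -1·X^1·Y^0·Z^1.
  monomial 3·x^0·y^2 ↦ 3·X^0·Y^2·Z^0.
  monomial -1·x^0·y^1 ↦ -1·X^0·Y^1·Z^1.
  monomial -1·x^0·y^0 ↦ -1·X^0·Y^0·Z^2.
Collecting: F(X, Y, Z) = 2*X**2 + X*Y - X*Z + 3*Y**2 - Y*Z - Z**2.


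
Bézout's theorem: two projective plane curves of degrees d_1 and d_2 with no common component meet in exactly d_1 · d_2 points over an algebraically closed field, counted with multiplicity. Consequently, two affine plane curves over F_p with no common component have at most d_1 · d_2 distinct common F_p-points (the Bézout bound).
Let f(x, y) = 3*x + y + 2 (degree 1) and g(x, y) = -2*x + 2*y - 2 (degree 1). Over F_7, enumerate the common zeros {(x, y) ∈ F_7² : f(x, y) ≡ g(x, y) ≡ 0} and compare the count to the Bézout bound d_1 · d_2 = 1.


Common zeros: {(1, 2)}; count = 1; Bézout bound = 1.

deg(f) = 1, deg(g) = 1, so Bézout bound = 1.
Scan x ∈ F_7. For each x, list the y ∈ F_7 with f(x, y) ≡ 0 and those with g(x, y) ≡ 0 (mod 7); the common zeros in that column are the intersection.
  x = 0: f ≡ 0 at y ∈ {5}; g ≡ 0 at y ∈ {1}; common: ∅.
  x = 1: f ≡ 0 at y ∈ {2}; g ≡ 0 at y ∈ {2}; common: {2}.
  x = 2: f ≡ 0 at y ∈ {6}; g ≡ 0 at y ∈ {3}; common: ∅.
  x = 3: f ≡ 0 at y ∈ {3}; g ≡ 0 at y ∈ {4}; common: ∅.
  x = 4: f ≡ 0 at y ∈ {0}; g ≡ 0 at y ∈ {5}; common: ∅.
  x = 5: f ≡ 0 at y ∈ {4}; g ≡ 0 at y ∈ {6}; common: ∅.
  x = 6: f ≡ 0 at y ∈ {1}; g ≡ 0 at y ∈ {0}; common: ∅.
Collecting: common zeros = {(1, 2)}, so the count is 1.
Comparison with the Bézout bound: 1 ≤ 1 = deg(f)·deg(g), as expected for curves with no common component (the bound is attained).


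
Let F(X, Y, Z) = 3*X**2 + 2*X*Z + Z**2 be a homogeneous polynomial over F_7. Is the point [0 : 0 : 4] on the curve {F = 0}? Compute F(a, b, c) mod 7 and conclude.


F(0,0,4) ≡ 2 (mod 7); P is NOT on the curve.

Evaluate F(0, 0, 4) term-by-term (mod 7).
  3*X**2 ↦ 3·0·1·1 = 0
  2*X*Z ↦ 2·0·1·4 = 0
  Z**2 ↦ 1·1·1·16 = 16
Sum: F(0, 0, 4) = (0) + (0) + (16) = 16.
Reducing mod 7: 16 ≡ 2 (mod 7).
Since F(a, b, c) ≡ 2 ≠ 0 (mod 7), P does NOT lie on the curve.


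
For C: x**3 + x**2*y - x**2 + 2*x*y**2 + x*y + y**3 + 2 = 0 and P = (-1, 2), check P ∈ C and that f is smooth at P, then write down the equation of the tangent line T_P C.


Tangent line at P: 11*x + 4*y + 3 = 0.

Step 1: f(-1, 2) = 0, so P lies on C.
Step 2: partial derivatives
  f_x(x, y) = 3*x**2 + 2*x*y - 2*x + 2*y**2 + y, f_y(x, y) = x**2 + 4*x*y + x + 3*y**2.
  f_x(P) = 11, f_y(P) = 4 (gradient nonzero, so P is smooth).
Step 3: tangent line at P: 11·(x − -1) + 4·(y − 2) = 0.
Expanding: 11*x + 4*y + 3 = 0.


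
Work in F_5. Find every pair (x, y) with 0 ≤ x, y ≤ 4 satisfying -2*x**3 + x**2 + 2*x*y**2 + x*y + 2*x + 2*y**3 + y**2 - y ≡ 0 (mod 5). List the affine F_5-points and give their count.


Affine F_5-points: {(0, 0), (0, 3), (0, 4), (2, 1), (2, 2), (4, 1), (4, 3), (4, 4)}; count = 8.

For each of the 25 pairs (x, y) ∈ F_5², evaluate f(x, y) mod 5. Record the zeros.
  x = 0: [0↦0, 1↦2, 2↦3, 3↦0, 4↦0]  zeros at y ∈ {0, 3, 4}
  x = 1: [0↦1, 1↦1, 2↦4, 3↦2, 4↦2]  zeros at y ∈ ∅
  x = 2: [0↦2, 1↦0, 2↦0, 3↦4, 4↦4]  zeros at y ∈ {1, 2}
  x = 3: [0↦1, 1↦2, 2↦4, 3↦4, 4↦4]  zeros at y ∈ ∅
  x = 4: [0↦1, 1↦0, 2↦4, 3↦0, 4↦0]  zeros at y ∈ {1, 3, 4}
Collecting zeros: affine points = {(0, 0), (0, 3), (0, 4), (2, 1), (2, 2), (4, 1), (4, 3), (4, 4)}.
Total count |C(F_5)_aff| = 8.


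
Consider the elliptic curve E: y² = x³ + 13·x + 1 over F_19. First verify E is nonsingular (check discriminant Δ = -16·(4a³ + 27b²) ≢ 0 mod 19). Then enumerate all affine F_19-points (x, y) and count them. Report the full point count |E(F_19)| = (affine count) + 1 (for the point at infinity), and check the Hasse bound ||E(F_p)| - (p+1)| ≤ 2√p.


Affine points = {(0, 1), (0, 18), (2, 4), (2, 15), (5, 1), (5, 18), (7, 6), (7, 13), (8, 3), (8, 16), (9, 7), (9, 12), (12, 2), (12, 17), (13, 7), (13, 12), (14, 1), (14, 18), (16, 7), (16, 12), (17, 9), (17, 10), (18, 5), (18, 14)}; affine count = 24; |E(F_19)| = 25.

Discriminant check: Δ ∝ 4a³ + 27b² = 4·13³ + 27·1² = 4·2197 + 27·1 ≡ 18 (mod 19). Nonzero ⇒ E is nonsingular.
For each x ∈ F_19, compute rhs = x³ + 13·x + 1 mod 19, then count y ∈ F_19 with y² ≡ rhs.
  x = 0: rhs = 1, matching y values: 1, 18 (2 points).
  x = 1: rhs = 15, matching y values: none (0 points).
  x = 2: rhs = 16, matching y values: 4, 15 (2 points).
  x = 3: rhs = 10, matching y values: none (0 points).
  x = 4: rhs = 3, matching y values: none (0 points).
  x = 5: rhs = 1, matching y values: 1, 18 (2 points).
  x = 6: rhs = 10, matching y values: none (0 points).
  x = 7: rhs = 17, matching y values: 6, 13 (2 points).
  x = 8: rhs = 9, matching y values: 3, 16 (2 points).
  x = 9: rhs = 11, matching y values: 7, 12 (2 points).
  x = 10: rhs = 10, matching y values: none (0 points).
  x = 11: rhs = 12, matching y values: none (0 points).
  x = 12: rhs = 4, matching y values: 2, 17 (2 points).
  x = 13: rhs = 11, matching y values: 7, 12 (2 points).
  x = 14: rhs = 1, matching y values: 1, 18 (2 points).
  x = 15: rhs = 18, matching y values: none (0 points).
  x = 16: rhs = 11, matching y values: 7, 12 (2 points).
  x = 17: rhs = 5, matching y values: 9, 10 (2 points).
  x = 18: rhs = 6, matching y values: 5, 14 (2 points).
Total affine count: 24.
Full point count |E(F_19)| = 24 + 1 = 25.
Hasse bound: |25 − (19+1)| = |5| = 5 ≤ 2√19 ≈ 8.7178 ✓.


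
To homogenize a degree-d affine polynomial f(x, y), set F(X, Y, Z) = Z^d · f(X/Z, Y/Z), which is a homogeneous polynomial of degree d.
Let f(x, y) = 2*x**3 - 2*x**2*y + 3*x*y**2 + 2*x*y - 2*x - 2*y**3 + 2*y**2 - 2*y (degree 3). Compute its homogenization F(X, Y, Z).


F(X, Y, Z) = 2*X**3 - 2*X**2*Y + 3*X*Y**2 + 2*X*Y*Z - 2*X*Z**2 - 2*Y**3 + 2*Y**2*Z - 2*Y*Z**2

deg(f) = 3.
Substitute x = X/Z, y = Y/Z into f, then multiply by Z^3.
  monomial 2·x^3·y^0 ↦ 2·X^3·Y^0·Z^0.
  monomial -2·x^2·y^1 ↦ -2·X^2·Y^1·Z^0.
  monomial 3·x^1·y^2 ↦ 3·X^1·Y^2·Z^0.
  monomial 2·x^1·y^1 ↦ 2·X^1·Y^1·Z^1.
  monomial -2·x^1·y^0 ↦ -2·X^1·Y^0·Z^2.
  monomial -2·x^0·y^3 ↦ -2·X^0·Y^3·Z^0.
  monomial 2·x^0·y^2 ↦ 2·X^0·Y^2·Z^1.
  monomial -2·x^0·y^1 ↦ -2·X^0·Y^1·Z^2.
Collecting: F(X, Y, Z) = 2*X**3 - 2*X**2*Y + 3*X*Y**2 + 2*X*Y*Z - 2*X*Z**2 - 2*Y**3 + 2*Y**2*Z - 2*Y*Z**2.


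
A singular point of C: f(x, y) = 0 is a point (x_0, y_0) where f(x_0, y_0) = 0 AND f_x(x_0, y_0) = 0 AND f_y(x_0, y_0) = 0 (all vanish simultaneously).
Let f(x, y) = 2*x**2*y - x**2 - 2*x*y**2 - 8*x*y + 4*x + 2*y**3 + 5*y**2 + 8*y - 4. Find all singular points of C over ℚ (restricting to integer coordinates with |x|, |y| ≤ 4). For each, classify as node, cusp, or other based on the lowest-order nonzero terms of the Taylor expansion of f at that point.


Singular points: {(2, 0)}; classification: node.

Compute partial derivatives:
  f_x = 4*x*y - 2*x - 2*y**2 - 8*y + 4.
  f_y = 2*x**2 - 4*x*y - 8*x + 6*y**2 + 10*y + 8.
Scan x_0 ∈ {−4, ..., 4}. For each x_0, f_y(x_0, y) is a polynomial in y; find its integer roots y ∈ {−4, ..., 4}, then test f_x and f at those candidates.
  x = -4: f_y(-4, y) = 6*y**2 + 26*y + 72; no integer root y with |y| ≤ 4.
  x = -3: f_y(-3, y) = 6*y**2 + 22*y + 50; no integer root y with |y| ≤ 4.
  x = -2: f_y(-2, y) = 6*y**2 + 18*y + 32; no integer root y with |y| ≤ 4.
  x = -1: f_y(-1, y) = 6*y**2 + 14*y + 18; no integer root y with |y| ≤ 4.
  x = 0: f_y(0, y) = 6*y**2 + 10*y + 8; no integer root y with |y| ≤ 4.
  x = 1: f_y(1, y) = 6*y**2 + 6*y + 2; no integer root y with |y| ≤ 4.
  x = 2: f_y(2, y) = 6*y**2 + 2*y; vanishes at y ∈ {0}. (2, 0): f_x = 0, f = 0 — SINGULAR.
  x = 3: f_y(3, y) = 6*y**2 - 2*y + 2; no integer root y with |y| ≤ 4.
  x = 4: f_y(4, y) = 6*y**2 - 6*y + 8; no integer root y with |y| ≤ 4.
Only singular point on the grid: (2, 0).
Classify: substitute x = 2 + u, y = 0 + v and expand: f = 2*u**2*v - u**2 - 2*u*v**2 + 2*v**3 + v**2.
No constant or linear terms (consistent with a singular point). Quadratic part: -u**2 + v**2. Cubic part: 2*u**2*v - 2*u*v**2 + 2*v**3.
The quadratic part v**2 - u**2 = (v − u)(v + u) splits into two distinct linear factors, so there are two distinct tangent lines y − 0 = ±(x − 2) — this is a node (ordinary double point).
Classification: node.


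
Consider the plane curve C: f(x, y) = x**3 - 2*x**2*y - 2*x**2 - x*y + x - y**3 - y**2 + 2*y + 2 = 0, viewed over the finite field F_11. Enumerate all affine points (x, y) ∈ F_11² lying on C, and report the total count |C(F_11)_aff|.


Affine F_11-points: {(0, 10), (3, 5), (3, 6), (3, 10), (4, 6), (4, 9), (6, 9), (7, 6), (8, 3), (8, 8), (8, 10), (9, 1), (10, 9)}; count = 13.

For each of the 121 pairs (x, y) ∈ F_11², evaluate f(x, y) mod 11. Record the zeros.
  x = 0: [0↦2, 1↦2, 2↦5, 3↦5, 4↦7, 5↦5, 6↦4, 7↦9, 8↦3, 9↦2, 10↦0]  zeros at y ∈ {10}
  x = 1: [0↦2, 1↦10, 2↦10, 3↦7, 4↦6, 5↦1, 6↦8, 7↦10, 8↦1, 9↦8, 10↦3]  zeros at y ∈ ∅
  x = 2: [0↦4, 1↦5, 2↦9, 3↦10, 4↦2, 5↦1, 6↦1, 7↦7, 8↦2, 9↦2, 10↦1]  zeros at y ∈ ∅
  x = 3: [0↦3, 1↦4, 2↦8, 3↦9, 4↦1, 5↦0, 6↦0, 7↦6, 8↦1, 9↦1, 10↦0]  zeros at y ∈ {5, 6, 10}
  x = 4: [0↦5, 1↦2, 2↦2, 3↦10, 4↦9, 5↦4, 6↦0, 7↦2, 8↦4, 9↦0, 10↦6]  zeros at y ∈ {6, 9}
  x = 5: [0↦5, 1↦5, 2↦8, 3↦8, 4↦10, 5↦8, 6↦7, 7↦1, 8↦6, 9↦5, 10↦3]  zeros at y ∈ ∅
  x = 6: [0↦9, 1↦8, 2↦10, 3↦9, 4↦10, 5↦7, 6↦5, 7↦9, 8↦2, 9↦0, 10↦8]  zeros at y ∈ {9}
  x = 7: [0↦1, 1↦6, 2↦3, 3↦8, 4↦4, 5↦7, 6↦0, 7↦10, 8↦9, 9↦2, 10↦5]  zeros at y ∈ {6}
  x = 8: [0↦9, 1↦5, 2↦4, 3↦0, 4↦9, 5↦3, 6↦9, 7↦10, 8↦0, 9↦6, 10↦0]  zeros at y ∈ {3, 8, 10}
  x = 9: [0↦6, 1↦0, 2↦8, 3↦2, 4↦9, 5↦1, 6↦5, 7↦4, 8↦3, 9↦7, 10↦10]  zeros at y ∈ {1}
  x = 10: [0↦9, 1↦8, 2↦10, 3↦9, 4↦10, 5↦7, 6↦5, 7↦9, 8↦2, 9↦0, 10↦8]  zeros at y ∈ {9}
Collecting zeros: affine points = {(0, 10), (3, 5), (3, 6), (3, 10), (4, 6), (4, 9), (6, 9), (7, 6), (8, 3), (8, 8), (8, 10), (9, 1), (10, 9)}.
Total count |C(F_11)_aff| = 13.


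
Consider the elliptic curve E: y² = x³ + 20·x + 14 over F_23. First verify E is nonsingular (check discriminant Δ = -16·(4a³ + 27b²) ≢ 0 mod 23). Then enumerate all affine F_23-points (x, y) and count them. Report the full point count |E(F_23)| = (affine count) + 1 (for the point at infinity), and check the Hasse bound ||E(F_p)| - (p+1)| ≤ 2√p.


Affine points = {(1, 9), (1, 14), (2, 4), (2, 19), (3, 3), (3, 20), (5, 3), (5, 20), (9, 7), (9, 16), (10, 8), (10, 15), (11, 1), (11, 22), (12, 2), (12, 21), (14, 5), (14, 18), (15, 3), (15, 20), (17, 0), (19, 10), (19, 13), (21, 9), (21, 14), (22, 4), (22, 19)}; affine count = 27; |E(F_23)| = 28.

Discriminant check: Δ ∝ 4a³ + 27b² = 4·20³ + 27·14² = 4·8000 + 27·196 ≡ 9 (mod 23). Nonzero ⇒ E is nonsingular.
For each x ∈ F_23, compute rhs = x³ + 20·x + 14 mod 23, then count y ∈ F_23 with y² ≡ rhs.
  x = 0: rhs = 14, matching y values: none (0 points).
  x = 1: rhs = 12, matching y values: 9, 14 (2 points).
  x = 2: rhs = 16, matching y values: 4, 19 (2 points).
  x = 3: rhs = 9, matching y values: 3, 20 (2 points).
  x = 4: rhs = 20, matching y values: none (0 points).
  x = 5: rhs = 9, matching y values: 3, 20 (2 points).
  x = 6: rhs = 5, matching y values: none (0 points).
  x = 7: rhs = 14, matching y values: none (0 points).
  x = 8: rhs = 19, matching y values: none (0 points).
  x = 9: rhs = 3, matching y values: 7, 16 (2 points).
  x = 10: rhs = 18, matching y values: 8, 15 (2 points).
  x = 11: rhs = 1, matching y values: 1, 22 (2 points).
  x = 12: rhs = 4, matching y values: 2, 21 (2 points).
  x = 13: rhs = 10, matching y values: none (0 points).
  x = 14: rhs = 2, matching y values: 5, 18 (2 points).
  x = 15: rhs = 9, matching y values: 3, 20 (2 points).
  x = 16: rhs = 14, matching y values: none (0 points).
  x = 17: rhs = 0, matching y values: 0 (1 points).
  x = 18: rhs = 19, matching y values: none (0 points).
  x = 19: rhs = 8, matching y values: 10, 13 (2 points).
  x = 20: rhs = 19, matching y values: none (0 points).
  x = 21: rhs = 12, matching y values: 9, 14 (2 points).
  x = 22: rhs = 16, matching y values: 4, 19 (2 points).
Total affine count: 27.
Full point count |E(F_23)| = 27 + 1 = 28.
Hasse bound: |28 − (23+1)| = |4| = 4 ≤ 2√23 ≈ 9.5917 ✓.


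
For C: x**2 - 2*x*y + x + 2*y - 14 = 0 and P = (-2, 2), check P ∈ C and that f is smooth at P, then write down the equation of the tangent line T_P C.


Tangent line at P: -7*x + 6*y - 26 = 0.

Step 1: f(-2, 2) = 0, so P lies on C.
Step 2: partial derivatives
  f_x(x, y) = 2*x - 2*y + 1, f_y(x, y) = 2 - 2*x.
  f_x(P) = -7, f_y(P) = 6 (gradient nonzero, so P is smooth).
Step 3: tangent line at P: -7·(x − -2) + 6·(y − 2) = 0.
Expanding: -7*x + 6*y - 26 = 0.


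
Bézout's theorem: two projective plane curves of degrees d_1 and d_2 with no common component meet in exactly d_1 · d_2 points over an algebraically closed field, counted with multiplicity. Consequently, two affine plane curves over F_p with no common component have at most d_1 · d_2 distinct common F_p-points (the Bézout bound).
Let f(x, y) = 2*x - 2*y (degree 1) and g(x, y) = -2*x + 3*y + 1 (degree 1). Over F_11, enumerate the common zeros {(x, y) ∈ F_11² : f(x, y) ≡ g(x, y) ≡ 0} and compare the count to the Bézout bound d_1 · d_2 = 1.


Common zeros: {(10, 10)}; count = 1; Bézout bound = 1.

deg(f) = 1, deg(g) = 1, so Bézout bound = 1.
Scan x ∈ F_11. For each x, list the y ∈ F_11 with f(x, y) ≡ 0 and those with g(x, y) ≡ 0 (mod 11); the common zeros in that column are the intersection.
  x = 0: f ≡ 0 at y ∈ {0}; g ≡ 0 at y ∈ {7}; common: ∅.
  x = 1: f ≡ 0 at y ∈ {1}; g ≡ 0 at y ∈ {4}; common: ∅.
  x = 2: f ≡ 0 at y ∈ {2}; g ≡ 0 at y ∈ {1}; common: ∅.
  x = 3: f ≡ 0 at y ∈ {3}; g ≡ 0 at y ∈ {9}; common: ∅.
  x = 4: f ≡ 0 at y ∈ {4}; g ≡ 0 at y ∈ {6}; common: ∅.
  x = 5: f ≡ 0 at y ∈ {5}; g ≡ 0 at y ∈ {3}; common: ∅.
  x = 6: f ≡ 0 at y ∈ {6}; g ≡ 0 at y ∈ {0}; common: ∅.
  x = 7: f ≡ 0 at y ∈ {7}; g ≡ 0 at y ∈ {8}; common: ∅.
  x = 8: f ≡ 0 at y ∈ {8}; g ≡ 0 at y ∈ {5}; common: ∅.
  x = 9: f ≡ 0 at y ∈ {9}; g ≡ 0 at y ∈ {2}; common: ∅.
  x = 10: f ≡ 0 at y ∈ {10}; g ≡ 0 at y ∈ {10}; common: {10}.
Collecting: common zeros = {(10, 10)}, so the count is 1.
Comparison with the Bézout bound: 1 ≤ 1 = deg(f)·deg(g), as expected for curves with no common component (the bound is attained).


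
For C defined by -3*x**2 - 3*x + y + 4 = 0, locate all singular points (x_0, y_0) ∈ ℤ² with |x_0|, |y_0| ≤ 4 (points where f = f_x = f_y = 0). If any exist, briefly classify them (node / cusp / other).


No singular points in the scanned grid; C is smooth there.

Compute partial derivatives:
  f_x = -6*x - 3.
  f_y = 1.
f_y = 1 is a nonzero constant, so f_y never vanishes: no point (x, y) can satisfy f = f_x = f_y = 0. In particular no (x, y) ∈ {−4, ..., 4}² is singular; the curve is smooth.


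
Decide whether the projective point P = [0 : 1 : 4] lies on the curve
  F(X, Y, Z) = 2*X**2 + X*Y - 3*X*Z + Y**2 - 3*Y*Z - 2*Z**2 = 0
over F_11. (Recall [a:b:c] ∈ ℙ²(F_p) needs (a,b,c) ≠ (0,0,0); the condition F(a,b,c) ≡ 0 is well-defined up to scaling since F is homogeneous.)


F(0,1,4) ≡ 1 (mod 11); P is NOT on the curve.

Evaluate F(0, 1, 4) term-by-term (mod 11).
  2*X**2 ↦ 2·0·1·1 = 0
  X*Y ↦ 1·0·1·1 = 0
  -3*X*Z ↦ -3·0·1·4 = 0
  Y**2 ↦ 1·1·1·1 = 1
  -3*Y*Z ↦ -3·1·1·4 = -12
  -2*Z**2 ↦ -2·1·1·16 = -32
Sum: F(0, 1, 4) = (0) + (0) + (0) + (1) + (-12) + (-32) = -43.
Reducing mod 11: -43 ≡ 1 (mod 11).
Since F(a, b, c) ≡ 1 ≠ 0 (mod 11), P does NOT lie on the curve.


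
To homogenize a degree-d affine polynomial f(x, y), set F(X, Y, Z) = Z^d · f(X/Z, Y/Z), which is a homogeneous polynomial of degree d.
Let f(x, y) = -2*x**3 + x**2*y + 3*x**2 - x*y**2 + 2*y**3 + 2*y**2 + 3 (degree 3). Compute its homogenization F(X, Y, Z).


F(X, Y, Z) = -2*X**3 + X**2*Y + 3*X**2*Z - X*Y**2 + 2*Y**3 + 2*Y**2*Z + 3*Z**3

deg(f) = 3.
Substitute x = X/Z, y = Y/Z into f, then multiply by Z^3.
  monomial -2·x^3·y^0 ↦ -2·X^3·Y^0·Z^0.
  monomial 1·x^2·y^1 ↦ 1·X^2·Y^1·Z^0.
  monomial 3·x^2·y^0 ↦ 3·X^2·Y^0·Z^1.
  monomial -1·x^1·y^2 ↦ -1·X^1·Y^2·Z^0.
  monomial 2·x^0·y^3 ↦ 2·X^0·Y^3·Z^0.
  monomial 2·x^0·y^2 ↦ 2·X^0·Y^2·Z^1.
  monomial 3·x^0·y^0 ↦ 3·X^0·Y^0·Z^3.
Collecting: F(X, Y, Z) = -2*X**3 + X**2*Y + 3*X**2*Z - X*Y**2 + 2*Y**3 + 2*Y**2*Z + 3*Z**3.


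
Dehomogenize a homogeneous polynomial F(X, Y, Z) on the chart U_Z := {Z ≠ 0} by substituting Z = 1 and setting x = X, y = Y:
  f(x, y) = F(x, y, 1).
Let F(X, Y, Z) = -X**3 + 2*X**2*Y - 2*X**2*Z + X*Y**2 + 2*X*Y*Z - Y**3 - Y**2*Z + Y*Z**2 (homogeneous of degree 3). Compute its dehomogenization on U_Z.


f(x, y) = -x**3 + 2*x**2*y - 2*x**2 + x*y**2 + 2*x*y - y**3 - y**2 + y

On U_Z we set Z = 1. Each monomial c·X^i·Y^j·Z^k in F becomes c·x^i·y^j·1^k = c·x^i·y^j.
Substituting Z = 1: F(X, Y, 1) = -x**3 + 2*x**2*y - 2*x**2 + x*y**2 + 2*x*y - y**3 - y**2 + y.
Note: deg(f) ≤ deg(F) = 3; strict inequality happens when F is divisible by Z (lost terms).


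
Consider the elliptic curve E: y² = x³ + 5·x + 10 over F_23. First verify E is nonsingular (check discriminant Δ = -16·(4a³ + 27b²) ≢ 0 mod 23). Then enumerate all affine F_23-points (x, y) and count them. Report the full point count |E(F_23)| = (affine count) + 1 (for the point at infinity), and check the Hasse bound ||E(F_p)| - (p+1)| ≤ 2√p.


Affine points = {(1, 4), (1, 19), (3, 11), (3, 12), (4, 5), (4, 18), (6, 7), (6, 16), (9, 5), (9, 18), (10, 5), (10, 18), (11, 4), (11, 19), (12, 2), (12, 21), (13, 8), (13, 15), (14, 8), (14, 15), (16, 0), (19, 8), (19, 15), (22, 2), (22, 21)}; affine count = 25; |E(F_23)| = 26.

Discriminant check: Δ ∝ 4a³ + 27b² = 4·5³ + 27·10² = 4·125 + 27·100 ≡ 3 (mod 23). Nonzero ⇒ E is nonsingular.
For each x ∈ F_23, compute rhs = x³ + 5·x + 10 mod 23, then count y ∈ F_23 with y² ≡ rhs.
  x = 0: rhs = 10, matching y values: none (0 points).
  x = 1: rhs = 16, matching y values: 4, 19 (2 points).
  x = 2: rhs = 5, matching y values: none (0 points).
  x = 3: rhs = 6, matching y values: 11, 12 (2 points).
  x = 4: rhs = 2, matching y values: 5, 18 (2 points).
  x = 5: rhs = 22, matching y values: none (0 points).
  x = 6: rhs = 3, matching y values: 7, 16 (2 points).
  x = 7: rhs = 20, matching y values: none (0 points).
  x = 8: rhs = 10, matching y values: none (0 points).
  x = 9: rhs = 2, matching y values: 5, 18 (2 points).
  x = 10: rhs = 2, matching y values: 5, 18 (2 points).
  x = 11: rhs = 16, matching y values: 4, 19 (2 points).
  x = 12: rhs = 4, matching y values: 2, 21 (2 points).
  x = 13: rhs = 18, matching y values: 8, 15 (2 points).
  x = 14: rhs = 18, matching y values: 8, 15 (2 points).
  x = 15: rhs = 10, matching y values: none (0 points).
  x = 16: rhs = 0, matching y values: 0 (1 points).
  x = 17: rhs = 17, matching y values: none (0 points).
  x = 18: rhs = 21, matching y values: none (0 points).
  x = 19: rhs = 18, matching y values: 8, 15 (2 points).
  x = 20: rhs = 14, matching y values: none (0 points).
  x = 21: rhs = 15, matching y values: none (0 points).
  x = 22: rhs = 4, matching y values: 2, 21 (2 points).
Total affine count: 25.
Full point count |E(F_23)| = 25 + 1 = 26.
Hasse bound: |26 − (23+1)| = |2| = 2 ≤ 2√23 ≈ 9.5917 ✓.


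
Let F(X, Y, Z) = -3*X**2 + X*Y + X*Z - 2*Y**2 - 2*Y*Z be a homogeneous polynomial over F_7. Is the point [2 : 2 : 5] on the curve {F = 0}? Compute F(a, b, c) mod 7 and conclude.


F(2,2,5) ≡ 2 (mod 7); P is NOT on the curve.

Evaluate F(2, 2, 5) term-by-term (mod 7).
  -3*X**2 ↦ -3·4·1·1 = -12
  X*Y ↦ 1·2·2·1 = 4
  X*Z ↦ 1·2·1·5 = 10
  -2*Y**2 ↦ -2·1·4·1 = -8
  -2*Y*Z ↦ -2·1·2·5 = -20
Sum: F(2, 2, 5) = (-12) + (4) + (10) + (-8) + (-20) = -26.
Reducing mod 7: -26 ≡ 2 (mod 7).
Since F(a, b, c) ≡ 2 ≠ 0 (mod 7), P does NOT lie on the curve.


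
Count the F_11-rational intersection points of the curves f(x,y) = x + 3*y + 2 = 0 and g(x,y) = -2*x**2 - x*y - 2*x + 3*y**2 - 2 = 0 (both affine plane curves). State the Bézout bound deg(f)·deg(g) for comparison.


Common zeros: {(4, 9), (7, 8)}; count = 2; Bézout bound = 2.

deg(f) = 1, deg(g) = 2, so Bézout bound = 2.
Scan x ∈ F_11. For each x, list the y ∈ F_11 with f(x, y) ≡ 0 and those with g(x, y) ≡ 0 (mod 11); the common zeros in that column are the intersection.
  x = 0: f ≡ 0 at y ∈ {3}; g ≡ 0 at y ∈ ∅; common: ∅.
  x = 1: f ≡ 0 at y ∈ {10}; g ≡ 0 at y ∈ ∅; common: ∅.
  x = 2: f ≡ 0 at y ∈ {6}; g ≡ 0 at y ∈ ∅; common: ∅.
  x = 3: f ≡ 0 at y ∈ {2}; g ≡ 0 at y ∈ ∅; common: ∅.
  x = 4: f ≡ 0 at y ∈ {9}; g ≡ 0 at y ∈ {7, 9}; common: {9}.
  x = 5: f ≡ 0 at y ∈ {5}; g ≡ 0 at y ∈ ∅; common: ∅.
  x = 6: f ≡ 0 at y ∈ {1}; g ≡ 0 at y ∈ {3, 10}; common: ∅.
  x = 7: f ≡ 0 at y ∈ {8}; g ≡ 0 at y ∈ {8, 9}; common: {8}.
  x = 8: f ≡ 0 at y ∈ {4}; g ≡ 0 at y ∈ {3, 7}; common: ∅.
  x = 9: f ≡ 0 at y ∈ {0}; g ≡ 0 at y ∈ ∅; common: ∅.
  x = 10: f ≡ 0 at y ∈ {7}; g ≡ 0 at y ∈ {8, 10}; common: ∅.
Collecting: common zeros = {(4, 9), (7, 8)}, so the count is 2.
Comparison with the Bézout bound: 2 ≤ 2 = deg(f)·deg(g), as expected for curves with no common component (the bound is attained).


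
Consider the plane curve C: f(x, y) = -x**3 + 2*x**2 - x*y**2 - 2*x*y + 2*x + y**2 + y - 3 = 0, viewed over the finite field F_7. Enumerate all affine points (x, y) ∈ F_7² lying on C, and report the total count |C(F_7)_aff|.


Affine F_7-points: {(1, 0), (5, 4), (5, 6), (6, 4), (6, 5)}; count = 5.

For each of the 49 pairs (x, y) ∈ F_7², evaluate f(x, y) mod 7. Record the zeros.
  x = 0: [0↦4, 1↦6, 2↦3, 3↦2, 4↦3, 5↦6, 6↦4]  zeros at y ∈ ∅
  x = 1: [0↦0, 1↦6, 2↦5, 3↦4, 4↦3, 5↦2, 6↦1]  zeros at y ∈ {0}
  x = 2: [0↦1, 1↦4, 2↦5, 3↦4, 4↦1, 5↦3, 6↦3]  zeros at y ∈ ∅
  x = 3: [0↦1, 1↦1, 2↦4, 3↦3, 4↦5, 5↦3, 6↦4]  zeros at y ∈ ∅
  x = 4: [0↦1, 1↦5, 2↦3, 3↦2, 4↦2, 5↦3, 6↦5]  zeros at y ∈ ∅
  x = 5: [0↦2, 1↦3, 2↦3, 3↦2, 4↦0, 5↦4, 6↦0]  zeros at y ∈ {4, 6}
  x = 6: [0↦5, 1↦3, 2↦5, 3↦4, 4↦0, 5↦0, 6↦4]  zeros at y ∈ {4, 5}
Collecting zeros: affine points = {(1, 0), (5, 4), (5, 6), (6, 4), (6, 5)}.
Total count |C(F_7)_aff| = 5.


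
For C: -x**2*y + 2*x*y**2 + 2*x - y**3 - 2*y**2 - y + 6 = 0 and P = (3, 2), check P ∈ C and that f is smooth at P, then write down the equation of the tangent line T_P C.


Tangent line at P: -2*x - 6*y + 18 = 0.

Step 1: f(3, 2) = 0, so P lies on C.
Step 2: partial derivatives
  f_x(x, y) = -2*x*y + 2*y**2 + 2, f_y(x, y) = -x**2 + 4*x*y - 3*y**2 - 4*y - 1.
  f_x(P) = -2, f_y(P) = -6 (gradient nonzero, so P is smooth).
Step 3: tangent line at P: -2·(x − 3) + -6·(y − 2) = 0.
Expanding: -2*x - 6*y + 18 = 0.


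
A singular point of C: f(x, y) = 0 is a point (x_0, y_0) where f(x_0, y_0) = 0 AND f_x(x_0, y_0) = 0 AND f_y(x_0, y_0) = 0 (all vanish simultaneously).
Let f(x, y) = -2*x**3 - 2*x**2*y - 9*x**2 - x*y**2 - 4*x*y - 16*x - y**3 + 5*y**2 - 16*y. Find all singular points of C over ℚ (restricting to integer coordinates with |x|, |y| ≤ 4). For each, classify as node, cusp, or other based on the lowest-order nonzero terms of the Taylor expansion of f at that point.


Singular points: {(-2, 2)}; classification: node.

Compute partial derivatives:
  f_x = -6*x**2 - 4*x*y - 18*x - y**2 - 4*y - 16.
  f_y = -2*x**2 - 2*x*y - 4*x - 3*y**2 + 10*y - 16.
Scan x_0 ∈ {−4, ..., 4}. For each x_0, f_y(x_0, y) is a polynomial in y; find its integer roots y ∈ {−4, ..., 4}, then test f_x and f at those candidates.
  x = -4: f_y(-4, y) = -3*y**2 + 18*y - 32; no integer root y with |y| ≤ 4.
  x = -3: f_y(-3, y) = -3*y**2 + 16*y - 22; no integer root y with |y| ≤ 4.
  x = -2: f_y(-2, y) = -3*y**2 + 14*y - 16; vanishes at y ∈ {2}. (-2, 2): f_x = 0, f = 0 — SINGULAR.
  x = -1: f_y(-1, y) = -3*y**2 + 12*y - 14; no integer root y with |y| ≤ 4.
  x = 0: f_y(0, y) = -3*y**2 + 10*y - 16; no integer root y with |y| ≤ 4.
  x = 1: f_y(1, y) = -3*y**2 + 8*y - 22; no integer root y with |y| ≤ 4.
  x = 2: f_y(2, y) = -3*y**2 + 6*y - 32; no integer root y with |y| ≤ 4.
  x = 3: f_y(3, y) = -3*y**2 + 4*y - 46; no integer root y with |y| ≤ 4.
  x = 4: f_y(4, y) = -3*y**2 + 2*y - 64; no integer root y with |y| ≤ 4.
Only singular point on the grid: (-2, 2).
Classify: substitute x = -2 + u, y = 2 + v and expand: f = -2*u**3 - 2*u**2*v - u**2 - u*v**2 - v**3 + v**2.
No constant or linear terms (consistent with a singular point). Quadratic part: -u**2 + v**2. Cubic part: -2*u**3 - 2*u**2*v - u*v**2 - v**3.
The quadratic part v**2 - u**2 = (v − u)(v + u) splits into two distinct linear factors, so there are two distinct tangent lines y − 2 = ±(x − -2) — this is a node (ordinary double point).
Classification: node.
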